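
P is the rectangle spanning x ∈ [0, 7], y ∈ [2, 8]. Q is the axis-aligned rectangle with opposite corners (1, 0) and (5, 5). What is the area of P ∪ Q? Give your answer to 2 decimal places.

50.00

By inclusion–exclusion:
Individual areas: |P| = 42, |Q| = 20.
|P∩Q|: x∈[1,5], y∈[2,5] → 4·3 = 12.
|P ∪ Q| = 62 − 12 = 50.00.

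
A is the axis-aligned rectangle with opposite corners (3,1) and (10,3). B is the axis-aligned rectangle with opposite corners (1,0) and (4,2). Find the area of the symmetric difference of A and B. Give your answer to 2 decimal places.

18.00

|A∩B|: x∈[3,4], y∈[1,2] → 1·1 = 1.
|A △ B| = |A| + |B| − 2·|A∩B| = 14 + 6 − 2 = 18.00.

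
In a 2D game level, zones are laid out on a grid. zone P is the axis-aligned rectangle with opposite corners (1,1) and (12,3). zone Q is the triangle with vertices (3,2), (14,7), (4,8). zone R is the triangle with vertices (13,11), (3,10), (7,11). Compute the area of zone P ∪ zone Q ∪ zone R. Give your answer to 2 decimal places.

54.48

By inclusion–exclusion:
Individual areas: |zone P| = 22, |zone Q| = 30.5, |zone R| = 3.
|zone P∩zone Q| = 1.0167.
|zone P∩zone R| = 0.
|zone Q∩zone R| = 0.
|zone P∩zone Q∩zone R| = 0.
|zone P ∪ zone Q ∪ zone R| = 55.5 − 1.0167 + 0 = 54.48.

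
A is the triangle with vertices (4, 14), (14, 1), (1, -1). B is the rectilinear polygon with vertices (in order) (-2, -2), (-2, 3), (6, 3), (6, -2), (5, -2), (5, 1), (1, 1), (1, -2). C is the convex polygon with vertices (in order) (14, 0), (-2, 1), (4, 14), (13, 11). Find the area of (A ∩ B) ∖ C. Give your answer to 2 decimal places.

0.84

|A ∩ B| = 10.1077.
|(A ∩ B) ∩ C| = 9.2688.
|(A ∩ B) ∖ C| = 10.1077 − 9.2688 = 0.84.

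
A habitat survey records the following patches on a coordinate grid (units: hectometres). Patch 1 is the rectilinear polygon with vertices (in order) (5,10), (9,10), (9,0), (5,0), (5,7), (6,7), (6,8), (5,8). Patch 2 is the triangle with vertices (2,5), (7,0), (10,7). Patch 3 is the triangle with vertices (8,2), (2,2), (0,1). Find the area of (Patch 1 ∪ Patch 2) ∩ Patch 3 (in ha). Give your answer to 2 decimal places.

The region (Patch 1 ∪ Patch 2) ∩ Patch 3 is the polygon with vertices (5,2), (8,2), (5,1.625).
By the shoelace formula its area is 0.56.

0.56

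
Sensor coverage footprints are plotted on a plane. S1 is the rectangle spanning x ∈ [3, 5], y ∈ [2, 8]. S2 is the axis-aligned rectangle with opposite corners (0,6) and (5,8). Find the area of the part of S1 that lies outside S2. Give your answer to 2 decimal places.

8.00

|S1∩S2|: x∈[3,5], y∈[6,8] → 2·2 = 4.
|S1| = 12.
|S1 ∖ S2| = |S1| − |S1∩S2| = 12 − 4 = 8.00.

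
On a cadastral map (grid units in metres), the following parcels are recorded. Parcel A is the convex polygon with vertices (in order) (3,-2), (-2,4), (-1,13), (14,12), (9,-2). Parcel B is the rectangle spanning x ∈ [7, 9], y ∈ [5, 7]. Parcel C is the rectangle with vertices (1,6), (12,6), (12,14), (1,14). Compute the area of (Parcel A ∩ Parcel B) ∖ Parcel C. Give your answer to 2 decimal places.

|Parcel A ∩ Parcel B| = 4.
|(Parcel A ∩ Parcel B) ∩ Parcel C| = 2.
|(Parcel A ∩ Parcel B) ∖ Parcel C| = 4 − 2 = 2.00.

2.00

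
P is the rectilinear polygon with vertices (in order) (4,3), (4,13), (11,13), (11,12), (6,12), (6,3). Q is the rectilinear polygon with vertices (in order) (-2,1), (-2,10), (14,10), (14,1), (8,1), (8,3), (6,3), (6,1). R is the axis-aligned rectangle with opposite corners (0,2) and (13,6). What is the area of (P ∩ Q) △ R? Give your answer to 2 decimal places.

|P ∩ Q| = 14.
|(P ∩ Q) ∩ R| = 6.
|(P ∩ Q) △ R| = 14 + 52 − 12 = 54.00.

54.00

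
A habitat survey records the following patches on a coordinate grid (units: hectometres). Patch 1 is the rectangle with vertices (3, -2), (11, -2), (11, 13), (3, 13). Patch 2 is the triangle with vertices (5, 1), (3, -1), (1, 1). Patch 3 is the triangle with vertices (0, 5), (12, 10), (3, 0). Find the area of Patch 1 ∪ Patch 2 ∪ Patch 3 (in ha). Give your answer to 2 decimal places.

By inclusion–exclusion:
Individual areas: |Patch 1| = 120, |Patch 2| = 4, |Patch 3| = 37.5.
|Patch 1∩Patch 2| = 2.
|Patch 1∩Patch 3| = 27.7778.
|Patch 2∩Patch 3| = 0.75.
|Patch 1∩Patch 2∩Patch 3| = 0.45.
|Patch 1 ∪ Patch 2 ∪ Patch 3| = 161.5 − 30.5278 + 0.45 = 131.42.

131.42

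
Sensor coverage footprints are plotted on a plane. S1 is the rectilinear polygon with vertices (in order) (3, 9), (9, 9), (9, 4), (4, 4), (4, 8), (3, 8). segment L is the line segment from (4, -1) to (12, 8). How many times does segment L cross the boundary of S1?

The segment meets the boundary at (9,4.625), (8.444,4).

2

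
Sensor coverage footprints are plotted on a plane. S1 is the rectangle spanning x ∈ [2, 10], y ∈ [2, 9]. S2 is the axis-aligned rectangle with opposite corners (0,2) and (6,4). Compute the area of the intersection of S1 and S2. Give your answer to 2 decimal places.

|S1∩S2|: x∈[2,6], y∈[2,4] → 4·2 = 8.

8.00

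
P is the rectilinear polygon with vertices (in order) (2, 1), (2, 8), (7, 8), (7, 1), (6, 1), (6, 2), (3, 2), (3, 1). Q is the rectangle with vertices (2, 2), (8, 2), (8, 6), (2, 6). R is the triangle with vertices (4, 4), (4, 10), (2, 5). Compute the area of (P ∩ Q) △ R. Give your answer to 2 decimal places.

|P ∩ Q| = 20.
|(P ∩ Q) ∩ R| = 2.8.
|(P ∩ Q) △ R| = 20 + 6 − 5.6 = 20.40.

20.40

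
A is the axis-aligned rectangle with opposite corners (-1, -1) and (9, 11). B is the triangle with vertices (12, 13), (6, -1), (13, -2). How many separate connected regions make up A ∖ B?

A ∖ B is a single connected region.

1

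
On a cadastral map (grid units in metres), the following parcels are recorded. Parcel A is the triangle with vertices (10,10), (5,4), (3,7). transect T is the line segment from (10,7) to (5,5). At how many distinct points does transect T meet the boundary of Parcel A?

1

The segment meets the boundary at (6.25,5.5).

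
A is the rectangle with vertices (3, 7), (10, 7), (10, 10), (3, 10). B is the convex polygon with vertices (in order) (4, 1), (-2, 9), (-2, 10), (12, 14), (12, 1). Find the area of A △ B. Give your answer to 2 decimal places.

109.00

|A| = 21, |B| = 130, |A∩B| = 21.
|A △ B| = |A| + |B| − 2·|A∩B| = 21 + 130 − 42 = 109.00.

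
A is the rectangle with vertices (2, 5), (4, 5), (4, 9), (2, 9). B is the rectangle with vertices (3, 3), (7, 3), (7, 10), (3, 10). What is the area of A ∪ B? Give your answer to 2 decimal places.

By inclusion–exclusion:
Individual areas: |A| = 8, |B| = 28.
|A∩B|: x∈[3,4], y∈[5,9] → 1·4 = 4.
|A ∪ B| = 36 − 4 = 32.00.

32.00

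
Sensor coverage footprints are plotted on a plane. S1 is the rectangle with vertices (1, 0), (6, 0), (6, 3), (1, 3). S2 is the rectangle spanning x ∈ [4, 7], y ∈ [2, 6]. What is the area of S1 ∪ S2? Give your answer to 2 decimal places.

25.00

By inclusion–exclusion:
Individual areas: |S1| = 15, |S2| = 12.
|S1∩S2|: x∈[4,6], y∈[2,3] → 2·1 = 2.
|S1 ∪ S2| = 27 − 2 = 25.00.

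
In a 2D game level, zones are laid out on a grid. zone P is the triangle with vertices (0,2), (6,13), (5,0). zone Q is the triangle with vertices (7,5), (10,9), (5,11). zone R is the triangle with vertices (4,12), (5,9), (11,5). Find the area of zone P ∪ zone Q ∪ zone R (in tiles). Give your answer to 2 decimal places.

By inclusion–exclusion:
Individual areas: |zone P| = 33.5, |zone Q| = 13, |zone R| = 7.
|zone P∩zone Q| = 0.7337.
|zone P∩zone R| = 1.8387.
|zone Q∩zone R| = 4.127.
|zone P∩zone Q∩zone R| = 0.5402.
|zone P ∪ zone Q ∪ zone R| = 53.5 − 6.6994 + 0.5402 = 47.34.

47.34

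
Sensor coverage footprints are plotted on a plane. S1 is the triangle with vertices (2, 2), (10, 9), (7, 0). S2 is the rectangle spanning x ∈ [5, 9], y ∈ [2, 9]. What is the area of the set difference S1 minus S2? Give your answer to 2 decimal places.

|S1| = 25.5, |S1∩S2| = 14.8333.
|S1 ∖ S2| = |S1| − |S1∩S2| = 25.5 − 14.8333 = 10.67.

10.67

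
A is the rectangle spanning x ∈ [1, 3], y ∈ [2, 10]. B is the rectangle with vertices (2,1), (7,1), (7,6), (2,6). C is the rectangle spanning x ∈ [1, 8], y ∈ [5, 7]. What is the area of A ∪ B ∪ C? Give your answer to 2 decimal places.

By inclusion–exclusion:
Individual areas: |A| = 16, |B| = 25, |C| = 14.
|A∩B|: x∈[2,3], y∈[2,6] → 1·4 = 4.
|A∩C|: x∈[1,3], y∈[5,7] → 2·2 = 4.
|B∩C|: x∈[2,7], y∈[5,6] → 5·1 = 5.
|A∩B∩C| = 1.
|A ∪ B ∪ C| = 55 − 13 + 1 = 43.00.

43.00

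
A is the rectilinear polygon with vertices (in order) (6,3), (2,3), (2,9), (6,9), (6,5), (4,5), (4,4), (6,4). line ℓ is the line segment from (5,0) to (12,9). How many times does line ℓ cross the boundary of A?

0

The segment lies entirely outside A and never meets its boundary.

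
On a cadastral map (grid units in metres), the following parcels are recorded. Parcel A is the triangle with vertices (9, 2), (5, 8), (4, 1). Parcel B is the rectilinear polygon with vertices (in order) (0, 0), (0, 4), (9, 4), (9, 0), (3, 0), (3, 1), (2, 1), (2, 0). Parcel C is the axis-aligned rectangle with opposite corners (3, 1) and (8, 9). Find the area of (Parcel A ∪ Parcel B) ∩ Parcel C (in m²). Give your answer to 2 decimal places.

21.48

The region (Parcel A ∪ Parcel B) ∩ Parcel C is the polygon with vertices (7.667,4), (8,4), (8,1), (3,1), (3,4), (4.429,4), (5,8).
By the shoelace formula its area is 21.48.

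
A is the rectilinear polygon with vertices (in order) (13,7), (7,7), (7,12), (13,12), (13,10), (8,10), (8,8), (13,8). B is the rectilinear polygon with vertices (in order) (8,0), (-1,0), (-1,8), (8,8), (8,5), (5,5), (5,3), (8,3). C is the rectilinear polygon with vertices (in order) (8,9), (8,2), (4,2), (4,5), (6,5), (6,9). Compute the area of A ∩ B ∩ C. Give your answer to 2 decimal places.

The intersection is the polygon with vertices (7,8), (8,8), (8,7), (7,7).
By the shoelace formula its area is 1.00.

1.00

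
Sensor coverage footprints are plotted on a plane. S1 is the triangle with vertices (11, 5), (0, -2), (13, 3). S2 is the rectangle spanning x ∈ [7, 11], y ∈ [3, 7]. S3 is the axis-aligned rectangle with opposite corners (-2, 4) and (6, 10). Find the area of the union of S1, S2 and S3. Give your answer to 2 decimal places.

By inclusion–exclusion:
Individual areas: |S1| = 18, |S2| = 16, |S3| = 48.
|S1∩S2| = 3.1429.
|S1∩S3| = 0.
|S2∩S3| = 0 (no overlap).
|S1∩S2∩S3| = 0.
|S1 ∪ S2 ∪ S3| = 82 − 3.1429 + 0 = 78.86.

78.86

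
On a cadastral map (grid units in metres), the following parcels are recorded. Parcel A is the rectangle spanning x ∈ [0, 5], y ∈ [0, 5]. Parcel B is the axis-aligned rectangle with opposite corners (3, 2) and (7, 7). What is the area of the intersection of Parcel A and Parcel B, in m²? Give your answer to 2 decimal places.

|Parcel A∩Parcel B|: x∈[3,5], y∈[2,5] → 2·3 = 6.

6.00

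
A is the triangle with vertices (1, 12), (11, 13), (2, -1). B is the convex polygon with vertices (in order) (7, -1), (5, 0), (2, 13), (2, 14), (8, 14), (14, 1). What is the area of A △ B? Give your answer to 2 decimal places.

96.42

|A| = 65.5, |B| = 110.5, |A∩B| = 39.7905.
|A △ B| = |A| + |B| − 2·|A∩B| = 65.5 + 110.5 − 79.581 = 96.42.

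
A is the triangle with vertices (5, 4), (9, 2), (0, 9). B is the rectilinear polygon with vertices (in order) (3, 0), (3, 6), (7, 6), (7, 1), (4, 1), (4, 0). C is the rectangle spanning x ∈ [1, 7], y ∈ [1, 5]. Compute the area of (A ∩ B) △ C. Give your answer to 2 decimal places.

|A ∩ B| = 3.1587.
|(A ∩ B) ∩ C| = 2.1587.
|(A ∩ B) △ C| = 3.1587 + 24 − 4.3175 = 22.84.

22.84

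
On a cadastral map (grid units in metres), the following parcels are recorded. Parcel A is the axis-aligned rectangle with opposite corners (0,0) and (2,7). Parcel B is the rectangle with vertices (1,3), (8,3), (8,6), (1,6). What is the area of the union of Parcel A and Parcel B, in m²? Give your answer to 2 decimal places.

32.00

By inclusion–exclusion:
Individual areas: |Parcel A| = 14, |Parcel B| = 21.
|Parcel A∩Parcel B|: x∈[1,2], y∈[3,6] → 1·3 = 3.
|Parcel A ∪ Parcel B| = 35 − 3 = 32.00.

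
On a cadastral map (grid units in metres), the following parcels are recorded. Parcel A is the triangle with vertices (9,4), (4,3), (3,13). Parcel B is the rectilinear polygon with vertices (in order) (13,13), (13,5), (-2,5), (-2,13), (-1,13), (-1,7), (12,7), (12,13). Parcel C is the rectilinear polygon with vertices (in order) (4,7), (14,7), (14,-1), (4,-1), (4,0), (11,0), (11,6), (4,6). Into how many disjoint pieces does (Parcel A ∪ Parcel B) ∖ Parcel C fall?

(Parcel A ∪ Parcel B) ∖ Parcel C splits into 2 disjoint pieces (area 42.5667, area 6).

2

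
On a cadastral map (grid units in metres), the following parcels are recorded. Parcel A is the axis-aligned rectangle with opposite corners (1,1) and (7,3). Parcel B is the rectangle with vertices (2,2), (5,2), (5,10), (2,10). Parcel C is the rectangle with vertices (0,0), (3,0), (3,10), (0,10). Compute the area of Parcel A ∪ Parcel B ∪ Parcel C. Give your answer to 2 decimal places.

52.00

By inclusion–exclusion:
Individual areas: |Parcel A| = 12, |Parcel B| = 24, |Parcel C| = 30.
|Parcel A∩Parcel B|: x∈[2,5], y∈[2,3] → 3·1 = 3.
|Parcel A∩Parcel C|: x∈[1,3], y∈[1,3] → 2·2 = 4.
|Parcel B∩Parcel C|: x∈[2,3], y∈[2,10] → 1·8 = 8.
|Parcel A∩Parcel B∩Parcel C| = 1.
|Parcel A ∪ Parcel B ∪ Parcel C| = 66 − 15 + 1 = 52.00.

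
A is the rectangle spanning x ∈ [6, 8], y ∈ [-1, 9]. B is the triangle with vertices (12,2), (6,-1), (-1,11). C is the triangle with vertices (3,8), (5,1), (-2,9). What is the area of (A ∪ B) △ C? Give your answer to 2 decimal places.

53.11

|A ∪ B| = 54.5769.
|(A ∪ B) ∩ C| = 8.9838.
|(A ∪ B) △ C| = 54.5769 + 16.5 − 17.9677 = 53.11.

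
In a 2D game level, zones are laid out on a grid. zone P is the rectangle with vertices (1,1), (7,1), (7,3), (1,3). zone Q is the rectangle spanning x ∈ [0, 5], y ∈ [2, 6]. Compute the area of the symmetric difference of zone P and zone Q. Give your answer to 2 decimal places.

24.00

|zone P∩zone Q|: x∈[1,5], y∈[2,3] → 4·1 = 4.
|zone P △ zone Q| = |zone P| + |zone Q| − 2·|zone P∩zone Q| = 12 + 20 − 8 = 24.00.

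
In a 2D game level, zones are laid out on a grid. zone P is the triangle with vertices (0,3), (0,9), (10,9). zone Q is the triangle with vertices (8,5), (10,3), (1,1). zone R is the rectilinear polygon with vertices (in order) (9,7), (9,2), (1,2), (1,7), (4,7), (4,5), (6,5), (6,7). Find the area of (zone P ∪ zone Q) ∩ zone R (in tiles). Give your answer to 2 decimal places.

|zone P ∪ zone Q| = 41.
|(zone P ∪ zone Q) ∩ zone R| = 16.65.

16.65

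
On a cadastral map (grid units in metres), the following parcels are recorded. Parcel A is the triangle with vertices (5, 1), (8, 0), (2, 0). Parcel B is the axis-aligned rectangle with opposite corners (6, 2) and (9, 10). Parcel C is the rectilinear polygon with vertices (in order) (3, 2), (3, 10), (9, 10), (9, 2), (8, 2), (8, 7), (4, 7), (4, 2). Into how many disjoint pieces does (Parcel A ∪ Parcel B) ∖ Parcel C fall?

2

(Parcel A ∪ Parcel B) ∖ Parcel C splits into 2 disjoint pieces (area 3, area 10).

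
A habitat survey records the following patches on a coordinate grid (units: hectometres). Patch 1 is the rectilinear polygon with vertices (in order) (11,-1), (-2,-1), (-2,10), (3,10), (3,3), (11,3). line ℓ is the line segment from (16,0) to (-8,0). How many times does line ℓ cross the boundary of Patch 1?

The segment meets the boundary at (11,0), (-2,0).

2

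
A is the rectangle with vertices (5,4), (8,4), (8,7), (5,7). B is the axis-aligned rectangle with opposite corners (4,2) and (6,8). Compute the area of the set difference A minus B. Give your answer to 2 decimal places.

6.00

|A∩B|: x∈[5,6], y∈[4,7] → 1·3 = 3.
|A| = 9.
|A ∖ B| = |A| − |A∩B| = 9 − 3 = 6.00.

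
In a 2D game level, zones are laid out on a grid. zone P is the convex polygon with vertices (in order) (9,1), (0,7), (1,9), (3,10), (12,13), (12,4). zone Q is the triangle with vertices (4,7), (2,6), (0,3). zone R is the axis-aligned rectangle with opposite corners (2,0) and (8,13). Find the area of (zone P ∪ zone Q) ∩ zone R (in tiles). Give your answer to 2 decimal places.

42.05

The region (zone P ∪ zone Q) ∩ zone R is the polygon with vertices (2,5), (2,9.5), (3,10), (8,11.667), (8,1.667), (2.4,5.4).
By the shoelace formula its area is 42.05.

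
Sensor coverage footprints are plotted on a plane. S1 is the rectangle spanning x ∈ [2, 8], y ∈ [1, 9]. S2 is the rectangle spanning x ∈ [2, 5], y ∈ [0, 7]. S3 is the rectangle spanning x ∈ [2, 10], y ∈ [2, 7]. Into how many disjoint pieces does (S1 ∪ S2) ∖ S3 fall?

2

(S1 ∪ S2) ∖ S3 splits into 2 disjoint pieces (area 12, area 9).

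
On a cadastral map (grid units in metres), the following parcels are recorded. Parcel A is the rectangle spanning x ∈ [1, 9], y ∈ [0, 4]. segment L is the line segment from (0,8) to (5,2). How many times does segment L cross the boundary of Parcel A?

1

The segment meets the boundary at (3.333,4).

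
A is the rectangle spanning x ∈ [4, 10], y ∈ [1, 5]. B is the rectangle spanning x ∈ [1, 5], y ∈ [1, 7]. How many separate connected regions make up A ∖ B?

A ∖ B is a single connected region.

1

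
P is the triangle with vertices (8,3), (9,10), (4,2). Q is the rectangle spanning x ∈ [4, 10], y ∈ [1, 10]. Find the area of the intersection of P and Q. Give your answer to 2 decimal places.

The intersection is the polygon with vertices (8,3), (4,2), (9,10).
By the shoelace formula its area is 13.50.

13.50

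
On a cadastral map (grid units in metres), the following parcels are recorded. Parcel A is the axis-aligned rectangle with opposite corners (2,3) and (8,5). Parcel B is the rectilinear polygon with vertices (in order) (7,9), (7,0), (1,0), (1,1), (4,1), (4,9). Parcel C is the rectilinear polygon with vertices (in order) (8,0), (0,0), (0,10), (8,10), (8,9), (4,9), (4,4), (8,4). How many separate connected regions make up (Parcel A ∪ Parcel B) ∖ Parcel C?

1

(Parcel A ∪ Parcel B) ∖ Parcel C is a single connected region.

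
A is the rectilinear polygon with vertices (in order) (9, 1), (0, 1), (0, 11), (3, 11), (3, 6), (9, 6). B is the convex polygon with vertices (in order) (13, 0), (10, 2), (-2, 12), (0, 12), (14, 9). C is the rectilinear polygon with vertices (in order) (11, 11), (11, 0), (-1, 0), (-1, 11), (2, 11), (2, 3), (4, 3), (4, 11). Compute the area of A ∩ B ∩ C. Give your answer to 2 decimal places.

9.02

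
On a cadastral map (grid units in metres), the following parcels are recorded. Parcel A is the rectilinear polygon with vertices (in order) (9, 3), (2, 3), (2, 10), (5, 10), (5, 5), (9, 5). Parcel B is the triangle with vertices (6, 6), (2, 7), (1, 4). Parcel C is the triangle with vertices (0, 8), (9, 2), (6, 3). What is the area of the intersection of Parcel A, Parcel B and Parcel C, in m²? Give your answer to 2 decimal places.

The intersection is the polygon with vertices (3.568,5.027), (2,6.333), (2,6.667), (4.125,5.25).
By the shoelace formula its area is 0.89.

0.89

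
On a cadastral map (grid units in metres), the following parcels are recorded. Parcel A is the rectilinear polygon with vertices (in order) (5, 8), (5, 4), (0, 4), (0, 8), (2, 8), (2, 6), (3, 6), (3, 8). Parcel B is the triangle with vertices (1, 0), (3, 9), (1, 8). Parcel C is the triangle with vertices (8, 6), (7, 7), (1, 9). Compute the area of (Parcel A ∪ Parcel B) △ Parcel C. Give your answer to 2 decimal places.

22.72

|Parcel A ∪ Parcel B| = 21.7778.
|(Parcel A ∪ Parcel B) ∩ Parcel C| = 0.529.
|(Parcel A ∪ Parcel B) △ Parcel C| = 21.7778 + 2 − 1.0579 = 22.72.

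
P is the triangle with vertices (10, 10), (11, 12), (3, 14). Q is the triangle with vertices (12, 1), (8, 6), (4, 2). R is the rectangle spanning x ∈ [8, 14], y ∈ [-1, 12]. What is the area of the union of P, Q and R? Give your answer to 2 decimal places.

92.14

By inclusion–exclusion:
Individual areas: |P| = 9, |Q| = 18, |R| = 78.
|P∩Q| = 0.
|P∩R| = 3.8571.
|Q∩R| = 9.
|P∩Q∩R| = 0.
|P ∪ Q ∪ R| = 105 − 12.8571 + 0 = 92.14.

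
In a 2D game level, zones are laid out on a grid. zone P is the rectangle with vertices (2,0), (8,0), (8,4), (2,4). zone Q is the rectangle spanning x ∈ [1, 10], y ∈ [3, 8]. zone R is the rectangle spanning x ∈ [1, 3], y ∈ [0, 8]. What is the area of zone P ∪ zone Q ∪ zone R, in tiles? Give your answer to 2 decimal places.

By inclusion–exclusion:
Individual areas: |zone P| = 24, |zone Q| = 45, |zone R| = 16.
|zone P∩zone Q|: x∈[2,8], y∈[3,4] → 6·1 = 6.
|zone P∩zone R|: x∈[2,3], y∈[0,4] → 1·4 = 4.
|zone Q∩zone R|: x∈[1,3], y∈[3,8] → 2·5 = 10.
|zone P∩zone Q∩zone R| = 1.
|zone P ∪ zone Q ∪ zone R| = 85 − 20 + 1 = 66.00.

66.00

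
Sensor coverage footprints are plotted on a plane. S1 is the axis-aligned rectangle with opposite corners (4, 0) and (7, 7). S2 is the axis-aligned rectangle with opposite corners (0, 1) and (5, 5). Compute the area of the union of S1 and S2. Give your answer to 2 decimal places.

By inclusion–exclusion:
Individual areas: |S1| = 21, |S2| = 20.
|S1∩S2|: x∈[4,5], y∈[1,5] → 1·4 = 4.
|S1 ∪ S2| = 41 − 4 = 37.00.

37.00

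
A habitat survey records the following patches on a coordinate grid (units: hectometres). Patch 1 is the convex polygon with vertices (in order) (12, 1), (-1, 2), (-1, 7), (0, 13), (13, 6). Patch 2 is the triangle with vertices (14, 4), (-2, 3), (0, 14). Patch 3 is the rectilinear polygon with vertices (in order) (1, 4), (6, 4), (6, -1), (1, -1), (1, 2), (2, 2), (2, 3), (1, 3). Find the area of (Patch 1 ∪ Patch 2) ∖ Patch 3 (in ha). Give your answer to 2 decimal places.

107.26

|Patch 1 ∪ Patch 2| = 117.987.
|(Patch 1 ∪ Patch 2) ∩ Patch 3| = 10.7308.
|(Patch 1 ∪ Patch 2) ∖ Patch 3| = 117.987 − 10.7308 = 107.26.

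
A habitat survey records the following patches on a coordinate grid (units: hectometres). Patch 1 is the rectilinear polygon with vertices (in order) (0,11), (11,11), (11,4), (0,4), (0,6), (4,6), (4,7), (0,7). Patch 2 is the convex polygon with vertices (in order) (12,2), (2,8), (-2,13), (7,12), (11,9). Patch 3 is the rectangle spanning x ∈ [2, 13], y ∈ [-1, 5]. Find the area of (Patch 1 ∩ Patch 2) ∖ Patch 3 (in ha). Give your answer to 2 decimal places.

47.30

|Patch 1 ∩ Patch 2| = 50.4667.
|(Patch 1 ∩ Patch 2) ∩ Patch 3| = 3.1667.
|(Patch 1 ∩ Patch 2) ∖ Patch 3| = 50.4667 − 3.1667 = 47.30.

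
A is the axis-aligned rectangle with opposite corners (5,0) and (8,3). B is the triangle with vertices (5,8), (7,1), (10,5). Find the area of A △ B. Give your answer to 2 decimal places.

|A| = 9, |B| = 14.5, |A∩B| = 1.9048.
|A △ B| = |A| + |B| − 2·|A∩B| = 9 + 14.5 − 3.8095 = 19.69.

19.69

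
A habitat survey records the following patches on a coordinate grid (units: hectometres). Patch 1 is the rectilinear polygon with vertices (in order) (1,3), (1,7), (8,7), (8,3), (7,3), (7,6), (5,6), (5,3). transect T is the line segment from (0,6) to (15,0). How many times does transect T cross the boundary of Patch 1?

The segment meets the boundary at (7.5,3), (7,3.2), (5,4), (1,5.6).

4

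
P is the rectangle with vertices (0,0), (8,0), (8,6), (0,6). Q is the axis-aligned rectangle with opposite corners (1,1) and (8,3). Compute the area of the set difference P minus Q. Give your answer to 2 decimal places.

34.00

|P∩Q|: x∈[1,8], y∈[1,3] → 7·2 = 14.
|P| = 48.
|P ∖ Q| = |P| − |P∩Q| = 48 − 14 = 34.00.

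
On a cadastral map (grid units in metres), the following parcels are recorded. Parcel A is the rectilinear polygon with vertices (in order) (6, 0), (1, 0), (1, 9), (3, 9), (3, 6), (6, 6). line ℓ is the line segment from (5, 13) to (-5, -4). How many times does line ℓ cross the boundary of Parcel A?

2

The segment meets the boundary at (1,6.2), (2.647,9).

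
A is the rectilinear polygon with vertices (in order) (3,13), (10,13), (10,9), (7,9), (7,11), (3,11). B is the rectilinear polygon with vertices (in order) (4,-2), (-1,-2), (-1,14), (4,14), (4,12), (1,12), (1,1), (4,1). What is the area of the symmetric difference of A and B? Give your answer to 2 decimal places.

|A| = 20, |B| = 47, |A∩B| = 1.
|A △ B| = |A| + |B| − 2·|A∩B| = 20 + 47 − 2 = 65.00.

65.00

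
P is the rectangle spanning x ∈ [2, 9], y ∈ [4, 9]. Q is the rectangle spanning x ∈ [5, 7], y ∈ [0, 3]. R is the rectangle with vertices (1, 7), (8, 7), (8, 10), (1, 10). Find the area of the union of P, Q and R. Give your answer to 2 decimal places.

50.00

By inclusion–exclusion:
Individual areas: |P| = 35, |Q| = 6, |R| = 21.
|P∩Q| = 0 (no overlap).
|P∩R|: x∈[2,8], y∈[7,9] → 6·2 = 12.
|Q∩R| = 0 (no overlap).
|P∩Q∩R| = 0.
|P ∪ Q ∪ R| = 62 − 12 + 0 = 50.00.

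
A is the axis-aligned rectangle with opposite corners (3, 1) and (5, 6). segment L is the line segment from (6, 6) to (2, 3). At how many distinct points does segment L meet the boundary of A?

The segment meets the boundary at (3,3.75), (5,5.25).

2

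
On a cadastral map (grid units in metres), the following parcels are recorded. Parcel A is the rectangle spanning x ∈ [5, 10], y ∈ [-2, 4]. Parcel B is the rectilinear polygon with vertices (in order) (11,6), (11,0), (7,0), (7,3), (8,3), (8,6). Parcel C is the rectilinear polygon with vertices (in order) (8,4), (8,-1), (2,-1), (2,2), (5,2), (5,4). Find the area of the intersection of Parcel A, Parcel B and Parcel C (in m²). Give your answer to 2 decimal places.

3.00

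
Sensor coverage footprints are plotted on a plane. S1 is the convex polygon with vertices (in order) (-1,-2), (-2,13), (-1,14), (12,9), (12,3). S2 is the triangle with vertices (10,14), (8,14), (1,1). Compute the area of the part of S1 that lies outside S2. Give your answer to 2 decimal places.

|S1| = 151, |S1∩S2| = 7.5282.
|S1 ∖ S2| = |S1| − |S1∩S2| = 151 − 7.5282 = 143.47.

143.47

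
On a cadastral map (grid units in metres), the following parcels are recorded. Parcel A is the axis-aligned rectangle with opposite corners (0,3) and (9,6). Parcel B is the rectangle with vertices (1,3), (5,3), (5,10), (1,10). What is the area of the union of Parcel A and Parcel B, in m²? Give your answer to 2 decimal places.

43.00

By inclusion–exclusion:
Individual areas: |Parcel A| = 27, |Parcel B| = 28.
|Parcel A∩Parcel B|: x∈[1,5], y∈[3,6] → 4·3 = 12.
|Parcel A ∪ Parcel B| = 55 − 12 = 43.00.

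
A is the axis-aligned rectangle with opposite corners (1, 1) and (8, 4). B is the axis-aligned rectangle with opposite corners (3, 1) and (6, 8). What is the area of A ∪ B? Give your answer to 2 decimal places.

33.00

By inclusion–exclusion:
Individual areas: |A| = 21, |B| = 21.
|A∩B|: x∈[3,6], y∈[1,4] → 3·3 = 9.
|A ∪ B| = 42 − 9 = 33.00.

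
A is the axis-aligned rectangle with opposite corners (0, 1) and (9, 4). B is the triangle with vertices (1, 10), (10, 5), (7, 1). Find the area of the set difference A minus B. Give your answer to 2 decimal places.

|A| = 27, |A∩B| = 6.3333.
|A ∖ B| = |A| − |A∩B| = 27 − 6.3333 = 20.67.

20.67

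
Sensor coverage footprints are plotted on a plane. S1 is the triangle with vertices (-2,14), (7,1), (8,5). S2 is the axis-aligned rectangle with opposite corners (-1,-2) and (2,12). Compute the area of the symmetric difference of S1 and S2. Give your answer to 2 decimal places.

|S1| = 24.5, |S2| = 42, |S1∩S2| = 3.5179.
|S1 △ S2| = |S1| + |S2| − 2·|S1∩S2| = 24.5 + 42 − 7.0359 = 59.46.

59.46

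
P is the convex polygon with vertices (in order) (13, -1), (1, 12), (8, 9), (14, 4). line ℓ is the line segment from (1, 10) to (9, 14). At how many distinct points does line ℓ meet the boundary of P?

The segment meets the boundary at (3.154,11.077), (2.263,10.632).

2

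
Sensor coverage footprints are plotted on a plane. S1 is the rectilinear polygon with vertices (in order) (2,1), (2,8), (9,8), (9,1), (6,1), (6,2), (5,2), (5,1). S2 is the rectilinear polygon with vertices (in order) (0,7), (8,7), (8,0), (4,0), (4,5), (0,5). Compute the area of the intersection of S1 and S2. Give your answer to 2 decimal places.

27.00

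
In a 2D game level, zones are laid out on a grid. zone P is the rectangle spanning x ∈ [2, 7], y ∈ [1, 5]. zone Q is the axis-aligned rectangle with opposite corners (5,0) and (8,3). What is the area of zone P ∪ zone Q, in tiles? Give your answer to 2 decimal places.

25.00

By inclusion–exclusion:
Individual areas: |zone P| = 20, |zone Q| = 9.
|zone P∩zone Q|: x∈[5,7], y∈[1,3] → 2·2 = 4.
|zone P ∪ zone Q| = 29 − 4 = 25.00.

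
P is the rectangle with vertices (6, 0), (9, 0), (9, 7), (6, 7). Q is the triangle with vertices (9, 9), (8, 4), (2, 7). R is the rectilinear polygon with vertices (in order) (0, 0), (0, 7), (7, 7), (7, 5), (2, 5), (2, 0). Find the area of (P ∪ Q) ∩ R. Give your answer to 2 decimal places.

The region (P ∪ Q) ∩ R is the polygon with vertices (2,7), (7,7), (7,5), (6,5).
By the shoelace formula its area is 6.00.

6.00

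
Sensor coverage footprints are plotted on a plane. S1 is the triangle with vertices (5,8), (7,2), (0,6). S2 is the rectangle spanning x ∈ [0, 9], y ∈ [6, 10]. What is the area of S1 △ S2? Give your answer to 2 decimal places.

41.67

|S1| = 17, |S2| = 36, |S1∩S2| = 5.6667.
|S1 △ S2| = |S1| + |S2| − 2·|S1∩S2| = 17 + 36 − 11.3333 = 41.67.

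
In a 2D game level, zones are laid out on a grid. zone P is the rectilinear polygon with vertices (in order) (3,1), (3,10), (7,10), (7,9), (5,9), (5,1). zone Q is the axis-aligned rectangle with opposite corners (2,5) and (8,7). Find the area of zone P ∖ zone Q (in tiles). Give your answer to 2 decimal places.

|zone P| = 20, |zone P∩zone Q| = 4.
|zone P ∖ zone Q| = |zone P| − |zone P∩zone Q| = 20 − 4 = 16.00.

16.00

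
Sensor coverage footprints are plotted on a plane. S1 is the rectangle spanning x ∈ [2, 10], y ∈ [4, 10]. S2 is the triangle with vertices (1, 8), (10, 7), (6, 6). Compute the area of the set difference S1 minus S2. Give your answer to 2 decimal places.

41.64

|S1| = 48, |S1∩S2| = 6.3556.
|S1 ∖ S2| = |S1| − |S1∩S2| = 48 − 6.3556 = 41.64.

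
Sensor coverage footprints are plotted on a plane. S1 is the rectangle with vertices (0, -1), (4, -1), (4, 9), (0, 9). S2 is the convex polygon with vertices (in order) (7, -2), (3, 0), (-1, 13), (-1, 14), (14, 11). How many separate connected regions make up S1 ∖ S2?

S1 ∖ S2 is a single connected region.

1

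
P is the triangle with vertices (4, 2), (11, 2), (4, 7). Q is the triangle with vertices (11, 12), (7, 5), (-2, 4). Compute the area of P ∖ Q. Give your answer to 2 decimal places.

|P| = 17.5, |P∩Q| = 3.2981.
|P ∖ Q| = |P| − |P∩Q| = 17.5 − 3.2981 = 14.20.

14.20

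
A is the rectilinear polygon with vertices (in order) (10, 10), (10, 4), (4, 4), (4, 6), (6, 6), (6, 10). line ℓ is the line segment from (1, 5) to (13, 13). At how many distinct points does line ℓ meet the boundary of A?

2

The segment meets the boundary at (8.5,10), (6,8.333).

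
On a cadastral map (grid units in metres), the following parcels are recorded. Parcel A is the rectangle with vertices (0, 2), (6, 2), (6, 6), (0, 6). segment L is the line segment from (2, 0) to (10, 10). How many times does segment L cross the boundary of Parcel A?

The segment meets the boundary at (3.6,2), (6,5).

2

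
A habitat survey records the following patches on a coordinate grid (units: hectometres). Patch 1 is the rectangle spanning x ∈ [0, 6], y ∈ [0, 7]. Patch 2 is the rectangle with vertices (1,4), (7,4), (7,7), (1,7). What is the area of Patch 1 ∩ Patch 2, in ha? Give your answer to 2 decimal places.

|Patch 1∩Patch 2|: x∈[1,6], y∈[4,7] → 5·3 = 15.

15.00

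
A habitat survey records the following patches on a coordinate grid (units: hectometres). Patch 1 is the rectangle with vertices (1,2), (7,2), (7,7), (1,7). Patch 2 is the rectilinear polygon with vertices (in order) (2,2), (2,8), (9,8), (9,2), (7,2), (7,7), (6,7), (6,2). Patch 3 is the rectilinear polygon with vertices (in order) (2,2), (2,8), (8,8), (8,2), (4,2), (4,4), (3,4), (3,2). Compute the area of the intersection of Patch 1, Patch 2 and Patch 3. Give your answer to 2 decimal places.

18.00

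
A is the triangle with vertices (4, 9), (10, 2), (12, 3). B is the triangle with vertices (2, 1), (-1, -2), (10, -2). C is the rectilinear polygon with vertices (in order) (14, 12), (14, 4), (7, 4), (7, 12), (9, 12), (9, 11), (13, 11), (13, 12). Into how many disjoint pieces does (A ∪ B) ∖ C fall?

(A ∪ B) ∖ C splits into 3 disjoint pieces (area 1.875, area 4.0476, area 16.5).

3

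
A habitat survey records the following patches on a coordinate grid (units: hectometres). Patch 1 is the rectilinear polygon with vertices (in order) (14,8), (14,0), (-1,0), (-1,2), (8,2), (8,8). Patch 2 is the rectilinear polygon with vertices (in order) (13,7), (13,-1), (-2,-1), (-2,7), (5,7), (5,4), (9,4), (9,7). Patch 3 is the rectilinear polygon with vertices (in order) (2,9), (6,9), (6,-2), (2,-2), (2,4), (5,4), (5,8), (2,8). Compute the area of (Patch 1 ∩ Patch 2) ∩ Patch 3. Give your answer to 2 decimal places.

8.00

The region (Patch 1 ∩ Patch 2) ∩ Patch 3 is the polygon with vertices (6,2), (6,0), (2,0), (2,2).
By the shoelace formula its area is 8.00.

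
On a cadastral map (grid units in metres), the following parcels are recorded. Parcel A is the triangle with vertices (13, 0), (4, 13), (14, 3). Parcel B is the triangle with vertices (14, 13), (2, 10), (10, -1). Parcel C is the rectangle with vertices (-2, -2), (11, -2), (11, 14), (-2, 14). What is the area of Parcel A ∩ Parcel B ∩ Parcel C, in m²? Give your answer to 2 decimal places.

10.23

The intersection is the polygon with vertices (6,11), (11,6), (11,2.889), (5.475,10.869).
By the shoelace formula its area is 10.23.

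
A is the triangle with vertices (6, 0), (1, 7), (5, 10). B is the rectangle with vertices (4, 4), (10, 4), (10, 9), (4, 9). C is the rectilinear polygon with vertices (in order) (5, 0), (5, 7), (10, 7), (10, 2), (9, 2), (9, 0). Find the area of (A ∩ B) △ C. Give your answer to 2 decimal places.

|A ∩ B| = 6.75.
|(A ∩ B) ∩ C| = 1.35.
|(A ∩ B) △ C| = 6.75 + 33 − 2.7 = 37.05.

37.05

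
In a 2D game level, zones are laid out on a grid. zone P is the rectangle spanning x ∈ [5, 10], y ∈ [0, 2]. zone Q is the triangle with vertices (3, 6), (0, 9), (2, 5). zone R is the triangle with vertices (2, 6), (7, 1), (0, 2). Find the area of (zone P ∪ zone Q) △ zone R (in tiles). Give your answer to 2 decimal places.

|zone P ∪ zone Q| = 13.
|(zone P ∪ zone Q) ∩ zone R| = 1.5893.
|(zone P ∪ zone Q) △ zone R| = 13 + 15 − 3.1786 = 24.82.

24.82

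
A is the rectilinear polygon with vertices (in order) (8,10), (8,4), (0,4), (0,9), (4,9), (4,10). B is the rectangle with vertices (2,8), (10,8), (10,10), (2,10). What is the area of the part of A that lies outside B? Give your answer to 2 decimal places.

34.00

|A| = 44, |A∩B| = 10.
|A ∖ B| = |A| − |A∩B| = 44 − 10 = 34.00.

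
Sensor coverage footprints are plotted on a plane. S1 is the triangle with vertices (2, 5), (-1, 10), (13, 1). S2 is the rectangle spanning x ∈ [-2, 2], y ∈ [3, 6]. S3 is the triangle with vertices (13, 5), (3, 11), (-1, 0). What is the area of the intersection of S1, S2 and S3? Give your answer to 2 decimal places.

The intersection is the polygon with vertices (2,6), (2,5), (1.4,6).
By the shoelace formula its area is 0.30.

0.30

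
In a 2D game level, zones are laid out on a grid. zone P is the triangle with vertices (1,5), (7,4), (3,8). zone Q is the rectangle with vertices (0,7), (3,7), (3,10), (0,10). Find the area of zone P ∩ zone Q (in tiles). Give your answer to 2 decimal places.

The intersection is the polygon with vertices (3,8), (3,7), (2.333,7).
By the shoelace formula its area is 0.33.

0.33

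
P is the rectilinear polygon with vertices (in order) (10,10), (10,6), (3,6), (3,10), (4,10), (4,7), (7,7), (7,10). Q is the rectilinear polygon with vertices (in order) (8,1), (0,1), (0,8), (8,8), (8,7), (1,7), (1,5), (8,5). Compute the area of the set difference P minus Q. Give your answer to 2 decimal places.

|P| = 19, |P∩Q| = 2.
|P ∖ Q| = |P| − |P∩Q| = 19 − 2 = 17.00.

17.00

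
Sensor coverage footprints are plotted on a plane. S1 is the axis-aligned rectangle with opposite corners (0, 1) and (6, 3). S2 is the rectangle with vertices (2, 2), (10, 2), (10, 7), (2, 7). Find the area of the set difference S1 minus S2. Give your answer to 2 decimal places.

|S1∩S2|: x∈[2,6], y∈[2,3] → 4·1 = 4.
|S1| = 12.
|S1 ∖ S2| = |S1| − |S1∩S2| = 12 − 4 = 8.00.

8.00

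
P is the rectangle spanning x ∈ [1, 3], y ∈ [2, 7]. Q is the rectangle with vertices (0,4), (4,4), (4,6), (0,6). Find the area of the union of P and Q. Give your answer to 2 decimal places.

14.00

By inclusion–exclusion:
Individual areas: |P| = 10, |Q| = 8.
|P∩Q|: x∈[1,3], y∈[4,6] → 2·2 = 4.
|P ∪ Q| = 18 − 4 = 14.00.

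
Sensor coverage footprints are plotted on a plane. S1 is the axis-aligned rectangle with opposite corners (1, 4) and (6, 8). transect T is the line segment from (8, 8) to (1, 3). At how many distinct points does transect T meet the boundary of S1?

2

The segment meets the boundary at (2.4,4), (6,6.571).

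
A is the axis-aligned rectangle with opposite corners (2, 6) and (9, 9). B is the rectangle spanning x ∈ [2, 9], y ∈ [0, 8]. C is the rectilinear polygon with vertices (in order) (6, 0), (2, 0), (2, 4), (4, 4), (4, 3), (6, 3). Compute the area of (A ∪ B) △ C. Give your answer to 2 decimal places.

|A ∪ B| = 63.
|(A ∪ B) ∩ C| = 14.
|(A ∪ B) △ C| = 63 + 14 − 28 = 49.00.

49.00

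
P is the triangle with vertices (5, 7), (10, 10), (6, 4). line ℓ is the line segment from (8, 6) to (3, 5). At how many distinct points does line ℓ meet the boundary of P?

2

The segment meets the boundary at (5.5,5.5), (7.231,5.846).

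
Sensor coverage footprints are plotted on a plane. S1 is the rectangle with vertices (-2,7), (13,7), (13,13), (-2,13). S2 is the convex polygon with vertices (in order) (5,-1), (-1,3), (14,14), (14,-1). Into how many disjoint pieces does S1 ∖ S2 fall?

S1 ∖ S2 is a single connected region.

1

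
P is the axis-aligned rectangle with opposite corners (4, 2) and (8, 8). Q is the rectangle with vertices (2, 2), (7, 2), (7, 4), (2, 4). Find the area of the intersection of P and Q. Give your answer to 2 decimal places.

|P∩Q|: x∈[4,7], y∈[2,4] → 3·2 = 6.

6.00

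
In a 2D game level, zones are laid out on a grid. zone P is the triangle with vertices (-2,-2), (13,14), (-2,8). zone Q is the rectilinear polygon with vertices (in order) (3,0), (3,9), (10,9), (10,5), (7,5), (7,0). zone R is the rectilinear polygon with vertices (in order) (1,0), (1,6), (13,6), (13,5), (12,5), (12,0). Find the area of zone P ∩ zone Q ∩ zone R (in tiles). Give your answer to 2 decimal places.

The intersection is the polygon with vertices (3,6), (5.5,6), (3,3.333).
By the shoelace formula its area is 3.33.

3.33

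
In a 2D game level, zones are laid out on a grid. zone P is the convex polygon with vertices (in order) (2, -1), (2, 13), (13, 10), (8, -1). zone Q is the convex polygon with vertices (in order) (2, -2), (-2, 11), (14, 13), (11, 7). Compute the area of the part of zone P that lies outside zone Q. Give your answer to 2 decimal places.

27.11

|zone P| = 110, |zone P∩zone Q| = 82.8914.
|zone P ∖ zone Q| = |zone P| − |zone P∩zone Q| = 110 − 82.8914 = 27.11.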